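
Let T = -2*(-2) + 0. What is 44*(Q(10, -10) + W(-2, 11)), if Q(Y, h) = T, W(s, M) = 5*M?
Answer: 2596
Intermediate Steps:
T = 4 (T = 4 + 0 = 4)
Q(Y, h) = 4
44*(Q(10, -10) + W(-2, 11)) = 44*(4 + 5*11) = 44*(4 + 55) = 44*59 = 2596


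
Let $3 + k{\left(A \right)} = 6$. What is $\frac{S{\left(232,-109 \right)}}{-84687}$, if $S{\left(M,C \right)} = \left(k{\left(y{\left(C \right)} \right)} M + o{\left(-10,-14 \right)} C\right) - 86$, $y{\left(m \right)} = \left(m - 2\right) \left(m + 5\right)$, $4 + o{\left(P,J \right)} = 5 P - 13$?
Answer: $- \frac{7913}{84687} \approx -0.093438$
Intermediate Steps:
$o{\left(P,J \right)} = -17 + 5 P$ ($o{\left(P,J \right)} = -4 + \left(5 P - 13\right) = -4 + \left(-13 + 5 P\right) = -17 + 5 P$)
$y{\left(m \right)} = \left(-2 + m\right) \left(5 + m\right)$
$k{\left(A \right)} = 3$ ($k{\left(A \right)} = -3 + 6 = 3$)
$S{\left(M,C \right)} = -86 - 67 C + 3 M$ ($S{\left(M,C \right)} = \left(3 M + \left(-17 + 5 \left(-10\right)\right) C\right) - 86 = \left(3 M + \left(-17 - 50\right) C\right) - 86 = \left(3 M - 67 C\right) - 86 = \left(- 67 C + 3 M\right) - 86 = -86 - 67 C + 3 M$)
$\frac{S{\left(232,-109 \right)}}{-84687} = \frac{-86 - -7303 + 3 \cdot 232}{-84687} = \left(-86 + 7303 + 696\right) \left(- \frac{1}{84687}\right) = 7913 \left(- \frac{1}{84687}\right) = - \frac{7913}{84687}$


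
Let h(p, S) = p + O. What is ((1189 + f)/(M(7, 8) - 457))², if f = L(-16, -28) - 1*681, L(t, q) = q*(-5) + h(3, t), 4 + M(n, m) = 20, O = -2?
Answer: 421201/194481 ≈ 2.1658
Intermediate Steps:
M(n, m) = 16 (M(n, m) = -4 + 20 = 16)
h(p, S) = -2 + p (h(p, S) = p - 2 = -2 + p)
L(t, q) = 1 - 5*q (L(t, q) = q*(-5) + (-2 + 3) = -5*q + 1 = 1 - 5*q)
f = -540 (f = (1 - 5*(-28)) - 1*681 = (1 + 140) - 681 = 141 - 681 = -540)
((1189 + f)/(M(7, 8) - 457))² = ((1189 - 540)/(16 - 457))² = (649/(-441))² = (649*(-1/441))² = (-649/441)² = 421201/194481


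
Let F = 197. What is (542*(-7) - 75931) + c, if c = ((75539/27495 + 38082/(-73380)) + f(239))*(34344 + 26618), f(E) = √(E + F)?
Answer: 1887209347796/33626385 + 121924*√109 ≈ 1.3290e+6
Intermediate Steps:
f(E) = √(197 + E) (f(E) = √(E + 197) = √(197 + E))
c = 4568072891921/33626385 + 121924*√109 (c = ((75539/27495 + 38082/(-73380)) + √(197 + 239))*(34344 + 26618) = ((75539*(1/27495) + 38082*(-1/73380)) + √436)*60962 = ((75539/27495 - 6347/12230) + 2*√109)*60962 = (149866241/67252770 + 2*√109)*60962 = 4568072891921/33626385 + 121924*√109 ≈ 1.4088e+6)
(542*(-7) - 75931) + c = (542*(-7) - 75931) + (4568072891921/33626385 + 121924*√109) = (-3794 - 75931) + (4568072891921/33626385 + 121924*√109) = -79725 + (4568072891921/33626385 + 121924*√109) = 1887209347796/33626385 + 121924*√109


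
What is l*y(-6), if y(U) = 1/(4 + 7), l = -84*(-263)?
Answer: 22092/11 ≈ 2008.4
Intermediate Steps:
l = 22092
y(U) = 1/11
l*y(-6) = 22092*(1/11) = 22092/11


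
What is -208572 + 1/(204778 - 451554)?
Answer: -51470563873/246776 ≈ -2.0857e+5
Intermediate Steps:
-208572 + 1/(204778 - 451554) = -208572 + 1/(-246776) = -208572 - 1/246776 = -51470563873/246776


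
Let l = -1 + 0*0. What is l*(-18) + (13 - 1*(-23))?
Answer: 54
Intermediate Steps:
l = -1 (l = -1 + 0 = -1)
l*(-18) + (13 - 1*(-23)) = -1*(-18) + (13 - 1*(-23)) = 18 + (13 + 23) = 18 + 36 = 54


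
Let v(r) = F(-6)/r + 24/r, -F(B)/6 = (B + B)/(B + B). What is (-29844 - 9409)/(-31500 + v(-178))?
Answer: 3493517/2803509 ≈ 1.2461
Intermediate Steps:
F(B) = -6 (F(B) = -6*(B + B)/(B + B) = -6*2*B/(2*B) = -6*2*B*1/(2*B) = -6*1 = -6)
v(r) = 18/r (v(r) = -6/r + 24/r = 18/r)
(-29844 - 9409)/(-31500 + v(-178)) = (-29844 - 9409)/(-31500 + 18/(-178)) = -39253/(-31500 + 18*(-1/178)) = -39253/(-31500 - 9/89) = -39253/(-2803509/89) = -39253*(-89/2803509) = 3493517/2803509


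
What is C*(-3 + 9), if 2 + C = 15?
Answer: 78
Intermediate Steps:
C = 13 (C = -2 + 15 = 13)
C*(-3 + 9) = 13*(-3 + 9) = 13*6 = 78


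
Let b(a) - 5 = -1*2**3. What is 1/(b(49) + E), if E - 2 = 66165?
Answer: 1/66164 ≈ 1.5114e-5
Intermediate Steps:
E = 66167 (E = 2 + 66165 = 66167)
b(a) = -3 (b(a) = 5 - 1*2**3 = 5 - 1*8 = 5 - 8 = -3)
1/(b(49) + E) = 1/(-3 + 66167) = 1/66164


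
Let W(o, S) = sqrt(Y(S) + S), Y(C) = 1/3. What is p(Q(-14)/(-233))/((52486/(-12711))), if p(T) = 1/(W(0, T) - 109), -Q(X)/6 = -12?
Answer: 968463801/435885837772 + 12711*sqrt(11883)/435885837772 ≈ 0.0022250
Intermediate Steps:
Q(X) = 72 (Q(X) = -6*(-12) = 72)
Y(C) = 1/3
W(o, S) = sqrt(1/3 + S)
p(T) = 1/(-109 + sqrt(3 + 9*T)/3) (p(T) = 1/(sqrt(3 + 9*T)/3 - 109) = 1/(-109 + sqrt(3 + 9*T)/3))
p(Q(-14)/(-233))/((52486/(-12711))) = (3/(-327 + sqrt(3)*sqrt(1 + 3*(72/(-233)))))/((52486/(-12711))) = (3/(-327 + sqrt(3)*sqrt(1 + 3*(72*(-1/233)))))/((52486*(-1/12711))) = (3/(-327 + sqrt(3)*sqrt(1 + 3*(-72/233))))/(-52486/12711) = (3/(-327 + sqrt(3)*sqrt(1 - 216/233)))*(-12711/52486) = (3/(-327 + sqrt(3)*sqrt(17/233)))*(-12711/52486) = (3/(-327 + sqrt(3)*(sqrt(3961)/233)))*(-12711/52486) = (3/(-327 + sqrt(11883)/233))*(-12711/52486) = -38133/(52486*(-327 + sqrt(11883)/233))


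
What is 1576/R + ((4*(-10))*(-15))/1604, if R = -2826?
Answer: -104038/566613 ≈ -0.18361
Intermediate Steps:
1576/R + ((4*(-10))*(-15))/1604 = 1576/(-2826) + ((4*(-10))*(-15))/1604 = 1576*(-1/2826) - 40*(-15)*(1/1604) = -788/1413 + 600*(1/1604) = -788/1413 + 150/401 = -104038/566613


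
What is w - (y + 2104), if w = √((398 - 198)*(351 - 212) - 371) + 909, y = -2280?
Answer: 1085 + √27429 ≈ 1250.6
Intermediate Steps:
w = 909 + √27429 (w = √(200*139 - 371) + 909 = √(27800 - 371) + 909 = √27429 + 909 = 909 + √27429 ≈ 1074.6)
w - (y + 2104) = (909 + √27429) - (-2280 + 2104) = (909 + √27429) - 1*(-176) = (909 + √27429) + 176 = 1085 + √27429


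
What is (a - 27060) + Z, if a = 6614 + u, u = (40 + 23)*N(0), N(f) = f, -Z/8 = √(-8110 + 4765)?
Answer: -20446 - 8*I*√3345 ≈ -20446.0 - 462.69*I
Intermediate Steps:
Z = -8*I*√3345 (Z = -8*√(-8110 + 4765) = -8*I*√3345 ≈ -462.69*I)
u = 0 (u = (40 + 23)*0 = 63*0 = 0)
a = 6614 (a = 6614 + 0 = 6614)
(a - 27060) + Z = (6614 - 27060) - 8*I*√3345 = -20446 - 8*I*√3345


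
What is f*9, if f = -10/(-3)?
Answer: 30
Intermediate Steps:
f = 10/3 (f = -10*(-1/3) = 10/3 ≈ 3.3333)
f*9 = (10/3)*9 = 30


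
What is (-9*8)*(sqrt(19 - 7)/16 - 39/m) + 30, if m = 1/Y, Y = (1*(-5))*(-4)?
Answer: 56190 - 9*sqrt(3) ≈ 56174.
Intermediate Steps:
Y = 20 (Y = -5*(-4) = 20)
m = 1/20 ≈ 0.050000
(-9*8)*(sqrt(19 - 7)/16 - 39/m) + 30 = (-9*8)*(sqrt(19 - 7)/16 - 39/1/20) + 30 = -72*(sqrt(12)*(1/16) - 39*20) + 30 = -72*((2*sqrt(3))*(1/16) - 780) + 30 = -72*(sqrt(3)/8 - 780) + 30 = -72*(-780 + sqrt(3)/8) + 30 = (56160 - 9*sqrt(3)) + 30 = 56190 - 9*sqrt(3)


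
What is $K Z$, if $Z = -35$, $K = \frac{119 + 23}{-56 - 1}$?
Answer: $\frac{4970}{57} \approx 87.193$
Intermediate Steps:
$K = - \frac{142}{57}$ ($K = \frac{142}{-57} = 142 \left(- \frac{1}{57}\right) = - \frac{142}{57} \approx -2.4912$)
$K Z = \left(- \frac{142}{57}\right) \left(-35\right) = \frac{4970}{57}$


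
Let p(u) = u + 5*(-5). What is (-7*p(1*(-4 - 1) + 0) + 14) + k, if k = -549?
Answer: -325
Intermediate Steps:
p(u) = -25 + u (p(u) = u - 25 = -25 + u)
(-7*p(1*(-4 - 1) + 0) + 14) + k = (-7*(-25 + (1*(-4 - 1) + 0)) + 14) - 549 = (-7*(-25 + (1*(-5) + 0)) + 14) - 549 = (-7*(-25 + (-5 + 0)) + 14) - 549 = (-7*(-25 - 5) + 14) - 549 = (-7*(-30) + 14) - 549 = (210 + 14) - 549 = 224 - 549 = -325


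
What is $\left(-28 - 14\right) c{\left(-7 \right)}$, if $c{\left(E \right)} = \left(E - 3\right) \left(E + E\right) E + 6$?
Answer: $40908$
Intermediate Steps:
$c{\left(E \right)} = 6 + 2 E^{2} \left(-3 + E\right)$ ($c{\left(E \right)} = \left(-3 + E\right) 2 E E + 6 = 2 E \left(-3 + E\right) E + 6 = 2 E^{2} \left(-3 + E\right) + 6 = 6 + 2 E^{2} \left(-3 + E\right)$)
$\left(-28 - 14\right) c{\left(-7 \right)} = \left(-28 - 14\right) \left(6 - 6 \left(-7\right)^{2} + 2 \left(-7\right)^{3}\right) = - 42 \left(6 - 294 + 2 \left(-343\right)\right) = - 42 \left(6 - 294 - 686\right) = \left(-42\right) \left(-974\right) = 40908$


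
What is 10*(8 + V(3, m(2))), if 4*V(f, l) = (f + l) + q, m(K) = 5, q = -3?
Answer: 185/2 ≈ 92.500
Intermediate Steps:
V(f, l) = -3/4 + f/4 + l/4 (V(f, l) = ((f + l) - 3)/4 = (-3 + f + l)/4 = -3/4 + f/4 + l/4)
10*(8 + V(3, m(2))) = 10*(8 + (-3/4 + (1/4)*3 + (1/4)*5)) = 10*(8 + (-3/4 + 3/4 + 5/4)) = 10*(8 + 5/4) = 10*(37/4) = 185/2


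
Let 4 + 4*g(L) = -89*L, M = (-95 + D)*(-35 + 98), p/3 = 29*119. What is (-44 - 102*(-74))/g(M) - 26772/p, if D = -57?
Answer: -1875495756/735287315 ≈ -2.5507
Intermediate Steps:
p = 10353 (p = 3*(29*119) = 3*3451 = 10353)
M = -9576 (M = (-95 - 57)*(-35 + 98) = -152*63 = -9576)
g(L) = -1 - 89*L/4 (g(L) = -1 + (-89*L)/4 = -1 - 89*L/4)
(-44 - 102*(-74))/g(M) - 26772/p = (-44 - 102*(-74))/(-1 - 89/4*(-9576)) - 26772/10353 = (-44 + 7548)/(-1 + 213066) - 26772*1/10353 = 7504/213065 - 8924/3451 = -1875495756/735287315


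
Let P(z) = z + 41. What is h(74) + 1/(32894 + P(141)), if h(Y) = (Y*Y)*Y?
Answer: 13403189025/33076 ≈ 4.0522e+5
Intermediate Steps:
h(Y) = Y³ (h(Y) = Y²*Y = Y³)
P(z) = 41 + z
h(74) + 1/(32894 + P(141)) = 74³ + 1/(32894 + (41 + 141)) = 405224 + 1/(32894 + 182) = 405224 + 1/33076 = 13403189025/33076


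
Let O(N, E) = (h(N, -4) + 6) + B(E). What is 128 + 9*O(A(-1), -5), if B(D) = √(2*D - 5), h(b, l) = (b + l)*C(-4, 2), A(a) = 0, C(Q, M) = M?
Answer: 110 + 9*I*√15 ≈ 110.0 + 34.857*I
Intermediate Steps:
h(b, l) = 2*b + 2*l (h(b, l) = (b + l)*2 = 2*b + 2*l)
B(D) = √(-5 + 2*D)
O(N, E) = -2 + √(-5 + 2*E) + 2*N (O(N, E) = ((2*N + 2*(-4)) + 6) + √(-5 + 2*E) = ((2*N - 8) + 6) + √(-5 + 2*E) = ((-8 + 2*N) + 6) + √(-5 + 2*E) = (-2 + 2*N) + √(-5 + 2*E) = -2 + √(-5 + 2*E) + 2*N)
128 + 9*O(A(-1), -5) = 128 + 9*(-2 + √(-5 + 2*(-5)) + 2*0) = 128 + 9*(-2 + √(-5 - 10) + 0) = 128 + 9*(-2 + √(-15) + 0) = 128 + 9*(-2 + I*√15 + 0) = 128 + 9*(-2 + I*√15) = 128 + (-18 + 9*I*√15) = 110 + 9*I*√15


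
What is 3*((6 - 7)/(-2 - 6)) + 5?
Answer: 43/8 ≈ 5.3750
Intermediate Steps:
3*((6 - 7)/(-2 - 6)) + 5 = 3*(-1/(-8)) + 5 = 3*(-1*(-⅛)) + 5 = 3*(⅛) + 5 = 3/8 + 5 = 43/8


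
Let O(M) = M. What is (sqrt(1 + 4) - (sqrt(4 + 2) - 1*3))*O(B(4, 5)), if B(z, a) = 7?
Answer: 21 - 7*sqrt(6) + 7*sqrt(5) ≈ 19.506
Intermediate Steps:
(sqrt(1 + 4) - (sqrt(4 + 2) - 1*3))*O(B(4, 5)) = (sqrt(1 + 4) - (sqrt(4 + 2) - 1*3))*7 = (sqrt(5) - (sqrt(6) - 3))*7 = (sqrt(5) - (-3 + sqrt(6)))*7 = (sqrt(5) + (3 - sqrt(6)))*7 = (3 + sqrt(5) - sqrt(6))*7 = 21 - 7*sqrt(6) + 7*sqrt(5)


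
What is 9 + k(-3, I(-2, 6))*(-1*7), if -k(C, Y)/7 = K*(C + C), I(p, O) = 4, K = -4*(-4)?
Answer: -4695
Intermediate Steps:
K = 16
k(C, Y) = -224*C (k(C, Y) = -112*(C + C) = -112*2*C = -224*C)
9 + k(-3, I(-2, 6))*(-1*7) = 9 + (-224*(-3))*(-1*7) = 9 + 672*(-7) = 9 - 4704 = -4695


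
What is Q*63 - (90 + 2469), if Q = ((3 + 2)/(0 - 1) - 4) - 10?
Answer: -3756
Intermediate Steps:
Q = -19 (Q = (5/(-1) - 4) - 10 = (5*(-1) - 4) - 10 = (-5 - 4) - 10 = -9 - 10 = -19)
Q*63 - (90 + 2469) = -19*63 - (90 + 2469) = -1197 - 1*2559 = -1197 - 2559 = -3756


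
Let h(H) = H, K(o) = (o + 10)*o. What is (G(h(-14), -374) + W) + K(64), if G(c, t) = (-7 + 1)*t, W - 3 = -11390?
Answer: -4407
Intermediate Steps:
W = -11387 (W = 3 - 11390 = -11387)
K(o) = o*(10 + o) (K(o) = (10 + o)*o = o*(10 + o))
G(c, t) = -6*t
(G(h(-14), -374) + W) + K(64) = (-6*(-374) - 11387) + 64*(10 + 64) = (2244 - 11387) + 64*74 = -9143 + 4736 = -4407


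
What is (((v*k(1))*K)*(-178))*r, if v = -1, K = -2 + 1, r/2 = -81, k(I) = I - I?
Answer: 0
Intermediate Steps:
k(I) = 0
r = -162 (r = 2*(-81) = -162)
K = -1
(((v*k(1))*K)*(-178))*r = ((-1*0*(-1))*(-178))*(-162) = ((0*(-1))*(-178))*(-162) = (0*(-178))*(-162) = 0*(-162) = 0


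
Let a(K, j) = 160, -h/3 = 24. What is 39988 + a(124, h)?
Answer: 40148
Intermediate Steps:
h = -72 (h = -3*24 = -72)
39988 + a(124, h) = 39988 + 160 = 40148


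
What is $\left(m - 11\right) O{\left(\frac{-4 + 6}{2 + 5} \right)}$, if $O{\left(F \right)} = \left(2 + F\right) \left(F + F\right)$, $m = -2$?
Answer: $- \frac{832}{49} \approx -16.98$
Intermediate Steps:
$O{\left(F \right)} = 2 F \left(2 + F\right)$ ($O{\left(F \right)} = \left(2 + F\right) 2 F = 2 F \left(2 + F\right)$)
$\left(m - 11\right) O{\left(\frac{-4 + 6}{2 + 5} \right)} = \left(-2 - 11\right) 2 \frac{-4 + 6}{2 + 5} \left(2 + \frac{-4 + 6}{2 + 5}\right) = - 13 \cdot 2 \cdot \frac{2}{7} \left(2 + \frac{2}{7}\right) = - 13 \cdot 2 \cdot \frac{2}{7} \cdot \frac{16}{7} = \left(-13\right) \frac{64}{49} = - \frac{832}{49}$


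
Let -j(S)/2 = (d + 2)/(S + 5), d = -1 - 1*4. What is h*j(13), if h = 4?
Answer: 4/3 ≈ 1.3333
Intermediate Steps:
d = -5 (d = -1 - 4 = -5)
j(S) = 6/(5 + S) (j(S) = -2*(-5 + 2)/(S + 5) = -(-6)/(5 + S) = 6/(5 + S))
h*j(13) = 4*(6/(5 + 13)) = 4*(6/18) = 4*(6*(1/18)) = 4*(⅓) = 4/3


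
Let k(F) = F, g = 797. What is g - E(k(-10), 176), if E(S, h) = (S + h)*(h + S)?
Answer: -26759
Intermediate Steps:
E(S, h) = (S + h)² (E(S, h) = (S + h)*(S + h) = (S + h)²)
g - E(k(-10), 176) = 797 - (-10 + 176)² = 797 - 1*166² = 797 - 1*27556 = 797 - 27556 = -26759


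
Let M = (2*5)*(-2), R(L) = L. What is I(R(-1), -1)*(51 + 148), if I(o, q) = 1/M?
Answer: -199/20 ≈ -9.9500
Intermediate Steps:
M = -20 (M = 10*(-2) = -20)
I(o, q) = -1/20 (I(o, q) = 1/(-20) = -1/20)
I(R(-1), -1)*(51 + 148) = -(51 + 148)/20 = -1/20*199 = -199/20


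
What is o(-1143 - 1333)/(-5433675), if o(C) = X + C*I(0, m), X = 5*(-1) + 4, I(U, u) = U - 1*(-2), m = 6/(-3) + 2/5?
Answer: 127/139325 ≈ 0.00091154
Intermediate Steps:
m = -8/5 (m = 6*(-⅓) + 2*(⅕) = -2 + ⅖ = -8/5 ≈ -1.6000)
I(U, u) = 2 + U (I(U, u) = U + 2 = 2 + U)
X = -1 (X = -5 + 4 = -1)
o(C) = -1 + 2*C (o(C) = -1 + C*(2 + 0) = -1 + C*2 = -1 + 2*C)
o(-1143 - 1333)/(-5433675) = (-1 + 2*(-1143 - 1333))/(-5433675) = (-1 + 2*(-2476))*(-1/5433675) = (-1 - 4952)*(-1/5433675) = -4953*(-1/5433675) = 127/139325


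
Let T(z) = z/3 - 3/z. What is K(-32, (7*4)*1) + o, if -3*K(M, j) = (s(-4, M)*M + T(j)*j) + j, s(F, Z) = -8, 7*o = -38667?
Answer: -359392/63 ≈ -5704.6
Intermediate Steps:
o = -38667/7 (o = (1/7)*(-38667) = -38667/7 ≈ -5523.9)
T(z) = -3/z + z/3 (T(z) = z*(1/3) - 3/z = z/3 - 3/z = -3/z + z/3)
K(M, j) = -j/3 + 8*M/3 - j*(-3/j + j/3)/3 (K(M, j) = -((-8*M + (-3/j + j/3)*j) + j)/3 = -((-8*M + j*(-3/j + j/3)) + j)/3 = -(j - 8*M + j*(-3/j + j/3))/3 = -j/3 + 8*M/3 - j*(-3/j + j/3)/3)
K(-32, (7*4)*1) + o = (1 - 7*4/3 - ((7*4)*1)**2/9 + (8/3)*(-32)) - 38667/7 = (1 - 28/3 - (28*1)**2/9 - 256/3) - 38667/7 = (1 - 1/3*28 - 1/9*28**2 - 256/3) - 38667/7 = (1 - 28/3 - 1/9*784 - 256/3) - 38667/7 = (1 - 28/3 - 784/9 - 256/3) - 38667/7 = -1627/9 - 38667/7 = -359392/63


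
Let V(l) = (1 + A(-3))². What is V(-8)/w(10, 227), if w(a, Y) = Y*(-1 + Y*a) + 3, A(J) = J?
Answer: 2/257533 ≈ 7.7660e-6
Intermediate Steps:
V(l) = 4 (V(l) = (1 - 3)² = (-2)² = 4)
w(a, Y) = 3 + Y*(-1 + Y*a)
V(-8)/w(10, 227) = 4/(3 - 1*227 + 10*227²) = 4/(3 - 227 + 10*51529) = 4/(3 - 227 + 515290) = 4/515066 = 4*(1/515066) = 2/257533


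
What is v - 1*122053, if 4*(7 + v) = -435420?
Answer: -230915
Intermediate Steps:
v = -108862 (v = -7 + (1/4)*(-435420) = -7 - 108855 = -108862)
v - 1*122053 = -108862 - 1*122053 = -108862 - 122053 = -230915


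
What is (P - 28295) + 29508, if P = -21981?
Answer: -20768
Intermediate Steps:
(P - 28295) + 29508 = (-21981 - 28295) + 29508 = -50276 + 29508 = -20768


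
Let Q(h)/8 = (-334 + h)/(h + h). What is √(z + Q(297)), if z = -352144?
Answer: 2*I*√862842057/99 ≈ 593.42*I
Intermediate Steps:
Q(h) = 4*(-334 + h)/h (Q(h) = 8*((-334 + h)/(h + h)) = 8*((-334 + h)/((2*h))) = 8*((-334 + h)*(1/(2*h))) = 8*((-334 + h)/(2*h)) = 4*(-334 + h)/h)
√(z + Q(297)) = √(-352144 + (4 - 1336/297)) = √(-352144 - 148/297) = √(-104586916/297) = 2*I*√862842057/99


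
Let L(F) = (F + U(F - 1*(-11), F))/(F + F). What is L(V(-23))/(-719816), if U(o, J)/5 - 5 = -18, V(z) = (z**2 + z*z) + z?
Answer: -97/149001912 ≈ -6.5100e-7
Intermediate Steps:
V(z) = z + 2*z**2 (V(z) = (z**2 + z**2) + z = 2*z**2 + z = z + 2*z**2)
U(o, J) = -65 (U(o, J) = 25 + 5*(-18) = 25 - 90 = -65)
L(F) = (-65 + F)/(2*F) (L(F) = (F - 65)/(F + F) = (-65 + F)/((2*F)) = (-65 + F)*(1/(2*F)) = (-65 + F)/(2*F))
L(V(-23))/(-719816) = ((-65 - 23*(1 + 2*(-23)))/(2*((-23*(1 + 2*(-23))))))/(-719816) = ((-65 - 23*(1 - 46))/(2*((-23*(1 - 46)))))*(-1/719816) = ((-65 - 23*(-45))/(2*((-23*(-45)))))*(-1/719816) = ((1/2)*(-65 + 1035)/1035)*(-1/719816) = ((1/2)*(1/1035)*970)*(-1/719816) = (97/207)*(-1/719816) = -97/149001912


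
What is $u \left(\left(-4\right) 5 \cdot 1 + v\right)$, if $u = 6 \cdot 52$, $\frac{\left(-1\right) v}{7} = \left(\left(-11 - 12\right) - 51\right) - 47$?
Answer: $258024$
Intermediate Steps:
$v = 847$ ($v = - 7 \left(\left(\left(-11 - 12\right) - 51\right) - 47\right) = - 7 \left(\left(-23 - 51\right) - 47\right) = - 7 \left(-74 - 47\right) = \left(-7\right) \left(-121\right) = 847$)
$u = 312$
$u \left(\left(-4\right) 5 \cdot 1 + v\right) = 312 \left(\left(-4\right) 5 \cdot 1 + 847\right) = 312 \left(\left(-20\right) 1 + 847\right) = 312 \left(-20 + 847\right) = 312 \cdot 827 = 258024$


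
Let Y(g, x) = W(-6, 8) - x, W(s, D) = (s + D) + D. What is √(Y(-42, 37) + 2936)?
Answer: √2909 ≈ 53.935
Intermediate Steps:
W(s, D) = s + 2*D (W(s, D) = (D + s) + D = s + 2*D)
Y(g, x) = 10 - x (Y(g, x) = (-6 + 2*8) - x = (-6 + 16) - x = 10 - x)
√(Y(-42, 37) + 2936) = √((10 - 1*37) + 2936) = √((10 - 37) + 2936) = √(-27 + 2936) = √2909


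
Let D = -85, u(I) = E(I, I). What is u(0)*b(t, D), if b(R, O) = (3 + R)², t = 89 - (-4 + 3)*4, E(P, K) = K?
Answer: 0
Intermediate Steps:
u(I) = I
t = 93 (t = 89 - (-1)*4 = 89 - 1*(-4) = 89 + 4 = 93)
u(0)*b(t, D) = 0*(3 + 93)² = 0*96² = 0*9216 = 0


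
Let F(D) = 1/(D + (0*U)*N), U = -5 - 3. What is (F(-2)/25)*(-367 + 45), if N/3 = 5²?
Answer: 161/25 ≈ 6.4400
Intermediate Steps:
U = -8
N = 75 (N = 3*5² = 3*25 = 75)
F(D) = 1/D (F(D) = 1/(D + (0*(-8))*75) = 1/(D + 0*75) = 1/(D + 0) = 1/D)
(F(-2)/25)*(-367 + 45) = (1/(-2*25))*(-367 + 45) = -½*1/25*(-322) = -1/50*(-322) = 161/25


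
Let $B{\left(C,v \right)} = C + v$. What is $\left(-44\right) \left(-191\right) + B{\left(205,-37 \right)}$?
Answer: $8572$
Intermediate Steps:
$\left(-44\right) \left(-191\right) + B{\left(205,-37 \right)} = \left(-44\right) \left(-191\right) + \left(205 - 37\right) = 8404 + 168 = 8572$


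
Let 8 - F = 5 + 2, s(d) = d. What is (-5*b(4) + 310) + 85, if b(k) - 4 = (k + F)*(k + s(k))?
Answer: 175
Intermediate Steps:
F = 1 (F = 8 - (5 + 2) = 8 - 1*7 = 8 - 7 = 1)
b(k) = 4 + 2*k*(1 + k) (b(k) = 4 + (k + 1)*(k + k) = 4 + (1 + k)*(2*k) = 4 + 2*k*(1 + k))
(-5*b(4) + 310) + 85 = (-5*(4 + 2*4 + 2*4²) + 310) + 85 = (-5*(4 + 8 + 2*16) + 310) + 85 = (-5*(4 + 8 + 32) + 310) + 85 = (-5*44 + 310) + 85 = (-220 + 310) + 85 = 90 + 85 = 175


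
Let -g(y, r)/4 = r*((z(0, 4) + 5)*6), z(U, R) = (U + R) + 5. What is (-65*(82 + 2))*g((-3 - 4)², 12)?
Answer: 22014720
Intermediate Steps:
z(U, R) = 5 + R + U (z(U, R) = (R + U) + 5 = 5 + R + U)
g(y, r) = -336*r (g(y, r) = -4*r*((5 + 4 + 0) + 5)*6 = -4*r*(9 + 5)*6 = -4*r*14*6 = -4*r*84 = -336*r)
(-65*(82 + 2))*g((-3 - 4)², 12) = (-65*(82 + 2))*(-336*12) = -65*84*(-4032) = -5460*(-4032) = 22014720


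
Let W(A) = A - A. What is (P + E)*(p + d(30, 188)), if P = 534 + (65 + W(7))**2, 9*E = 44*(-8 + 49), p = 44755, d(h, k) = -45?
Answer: 1995630850/9 ≈ 2.2174e+8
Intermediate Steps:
W(A) = 0
E = 1804/9 (E = (44*(-8 + 49))/9 = (44*41)/9 = (1/9)*1804 = 1804/9 ≈ 200.44)
P = 4759 (P = 534 + (65 + 0)**2 = 534 + 65**2 = 534 + 4225 = 4759)
(P + E)*(p + d(30, 188)) = (4759 + 1804/9)*(44755 - 45) = (44635/9)*44710 = 1995630850/9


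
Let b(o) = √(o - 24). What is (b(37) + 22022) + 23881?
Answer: 45903 + √13 ≈ 45907.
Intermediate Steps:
b(o) = √(-24 + o)
(b(37) + 22022) + 23881 = (√(-24 + 37) + 22022) + 23881 = (√13 + 22022) + 23881 = (22022 + √13) + 23881 = 45903 + √13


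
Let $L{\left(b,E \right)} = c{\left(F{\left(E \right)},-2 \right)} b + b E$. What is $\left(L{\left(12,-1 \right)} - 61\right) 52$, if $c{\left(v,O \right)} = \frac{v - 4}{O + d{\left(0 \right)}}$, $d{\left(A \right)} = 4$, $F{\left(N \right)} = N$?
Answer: $-5356$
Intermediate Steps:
$c{\left(v,O \right)} = \frac{-4 + v}{4 + O}$ ($c{\left(v,O \right)} = \frac{v - 4}{O + 4} = \frac{-4 + v}{4 + O}$)
$L{\left(b,E \right)} = E b + b \left(-2 + \frac{E}{2}\right)$ ($L{\left(b,E \right)} = \frac{-4 + E}{4 - 2} b + b E = \frac{-4 + E}{2} b + E b = \left(-2 + \frac{E}{2}\right) b + E b = b \left(-2 + \frac{E}{2}\right) + E b = E b + b \left(-2 + \frac{E}{2}\right)$)
$\left(L{\left(12,-1 \right)} - 61\right) 52 = \left(\frac{1}{2} \cdot 12 \left(-4 + 3 \left(-1\right)\right) - 61\right) 52 = \left(\frac{1}{2} \cdot 12 \left(-4 - 3\right) - 61\right) 52 = \left(\frac{1}{2} \cdot 12 \left(-7\right) - 61\right) 52 = \left(-42 - 61\right) 52 = \left(-103\right) 52 = -5356$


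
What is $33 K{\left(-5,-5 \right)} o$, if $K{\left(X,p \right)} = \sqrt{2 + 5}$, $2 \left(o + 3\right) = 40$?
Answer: $561 \sqrt{7} \approx 1484.3$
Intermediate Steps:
$o = 17$ ($o = -3 + \frac{1}{2} \cdot 40 = -3 + 20 = 17$)
$K{\left(X,p \right)} = \sqrt{7}$
$33 K{\left(-5,-5 \right)} o = 33 \sqrt{7} \cdot 17 = 561 \sqrt{7}$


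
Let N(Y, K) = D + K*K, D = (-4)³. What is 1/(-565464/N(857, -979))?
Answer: -319459/188488 ≈ -1.6949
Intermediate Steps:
D = -64
N(Y, K) = -64 + K² (N(Y, K) = -64 + K*K = -64 + K²)
1/(-565464/N(857, -979)) = 1/(-565464/(-64 + (-979)²)) = 1/(-565464/(-64 + 958441)) = 1/(-565464/958377) = 1/(-565464*1/958377) = 1/(-188488/319459) = -319459/188488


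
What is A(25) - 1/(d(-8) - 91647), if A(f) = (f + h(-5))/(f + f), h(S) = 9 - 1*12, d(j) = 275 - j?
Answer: 1005029/2284100 ≈ 0.44001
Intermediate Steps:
h(S) = -3 (h(S) = 9 - 12 = -3)
A(f) = (-3 + f)/(2*f) (A(f) = (f - 3)/(f + f) = (-3 + f)/((2*f)) = (-3 + f)*(1/(2*f)) = (-3 + f)/(2*f))
A(25) - 1/(d(-8) - 91647) = (½)*(-3 + 25)/25 - 1/((275 - 1*(-8)) - 91647) = (½)*(1/25)*22 - 1/((275 + 8) - 91647) = 11/25 - 1/(283 - 91647) = 11/25 - 1/(-91364) = 11/25 - 1*(-1/91364) = 11/25 + 1/91364 = 1005029/2284100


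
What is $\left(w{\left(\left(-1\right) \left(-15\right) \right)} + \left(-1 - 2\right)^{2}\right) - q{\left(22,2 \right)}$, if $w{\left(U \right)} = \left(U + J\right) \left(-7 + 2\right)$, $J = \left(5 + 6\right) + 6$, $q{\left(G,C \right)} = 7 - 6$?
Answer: $-152$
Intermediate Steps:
$q{\left(G,C \right)} = 1$
$J = 17$ ($J = 11 + 6 = 17$)
$w{\left(U \right)} = -85 - 5 U$ ($w{\left(U \right)} = \left(U + 17\right) \left(-7 + 2\right) = \left(17 + U\right) \left(-5\right) = -85 - 5 U$)
$\left(w{\left(\left(-1\right) \left(-15\right) \right)} + \left(-1 - 2\right)^{2}\right) - q{\left(22,2 \right)} = \left(\left(-85 - 5 \left(\left(-1\right) \left(-15\right)\right)\right) + \left(-1 - 2\right)^{2}\right) - 1 = \left(\left(-85 - 75\right) + \left(-3\right)^{2}\right) - 1 = \left(\left(-85 - 75\right) + 9\right) - 1 = \left(-160 + 9\right) - 1 = -151 - 1 = -152$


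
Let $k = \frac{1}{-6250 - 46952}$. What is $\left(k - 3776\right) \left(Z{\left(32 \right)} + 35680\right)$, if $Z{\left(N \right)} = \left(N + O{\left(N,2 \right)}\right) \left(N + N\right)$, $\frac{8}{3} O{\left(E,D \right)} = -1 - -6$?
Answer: $- \frac{1267218869924}{8867} \approx -1.4291 \cdot 10^{8}$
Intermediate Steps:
$O{\left(E,D \right)} = \frac{15}{8}$ ($O{\left(E,D \right)} = \frac{3 \left(-1 - -6\right)}{8} = \frac{3 \left(-1 + 6\right)}{8} = \frac{3}{8} \cdot 5 = \frac{15}{8}$)
$k = - \frac{1}{53202}$ ($k = \frac{1}{-53202} = - \frac{1}{53202} \approx -1.8796 \cdot 10^{-5}$)
$Z{\left(N \right)} = 2 N \left(\frac{15}{8} + N\right)$ ($Z{\left(N \right)} = \left(N + \frac{15}{8}\right) \left(N + N\right) = \left(\frac{15}{8} + N\right) 2 N = 2 N \left(\frac{15}{8} + N\right)$)
$\left(k - 3776\right) \left(Z{\left(32 \right)} + 35680\right) = \left(- \frac{1}{53202} - 3776\right) \left(\frac{1}{4} \cdot 32 \left(15 + 8 \cdot 32\right) + 35680\right) = - \frac{200890753 \left(\frac{1}{4} \cdot 32 \left(15 + 256\right) + 35680\right)}{53202} = - \frac{200890753 \left(\frac{1}{4} \cdot 32 \cdot 271 + 35680\right)}{53202} = - \frac{200890753 \left(2168 + 35680\right)}{53202} = \left(- \frac{200890753}{53202}\right) 37848 = - \frac{1267218869924}{8867}$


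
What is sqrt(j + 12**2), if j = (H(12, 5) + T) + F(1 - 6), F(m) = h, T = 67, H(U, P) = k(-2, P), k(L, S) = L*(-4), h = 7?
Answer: sqrt(226) ≈ 15.033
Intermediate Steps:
k(L, S) = -4*L
H(U, P) = 8 (H(U, P) = -4*(-2) = 8)
F(m) = 7
j = 82 (j = (8 + 67) + 7 = 75 + 7 = 82)
sqrt(j + 12**2) = sqrt(82 + 12**2) = sqrt(82 + 144) = sqrt(226)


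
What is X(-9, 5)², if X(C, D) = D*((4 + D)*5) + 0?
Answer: 50625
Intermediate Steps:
X(C, D) = D*(20 + 5*D) (X(C, D) = D*(20 + 5*D) + 0 = D*(20 + 5*D))
X(-9, 5)² = (5*5*(4 + 5))² = (5*5*9)² = 225² = 50625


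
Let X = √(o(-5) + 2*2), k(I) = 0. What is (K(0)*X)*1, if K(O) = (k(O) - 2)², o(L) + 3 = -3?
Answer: 4*I*√2 ≈ 5.6569*I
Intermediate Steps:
o(L) = -6 (o(L) = -3 - 3 = -6)
X = I*√2 (X = √(-6 + 2*2) = √(-6 + 4) = √(-2) = I*√2 ≈ 1.4142*I)
K(O) = 4 (K(O) = (0 - 2)² = (-2)² = 4)
(K(0)*X)*1 = (4*(I*√2))*1 = (4*I*√2)*1 = 4*I*√2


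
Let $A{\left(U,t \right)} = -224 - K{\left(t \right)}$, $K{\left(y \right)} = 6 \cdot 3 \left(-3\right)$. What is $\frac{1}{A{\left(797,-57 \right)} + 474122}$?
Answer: $\frac{1}{473952} \approx 2.1099 \cdot 10^{-6}$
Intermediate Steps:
$K{\left(y \right)} = -54$ ($K{\left(y \right)} = 18 \left(-3\right) = -54$)
$A{\left(U,t \right)} = -170$ ($A{\left(U,t \right)} = -224 - -54 = -224 + 54 = -170$)
$\frac{1}{A{\left(797,-57 \right)} + 474122} = \frac{1}{-170 + 474122} = \frac{1}{473952}$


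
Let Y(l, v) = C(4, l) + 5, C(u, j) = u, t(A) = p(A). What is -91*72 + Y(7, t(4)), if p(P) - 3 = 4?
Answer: -6543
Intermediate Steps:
p(P) = 7 (p(P) = 3 + 4 = 7)
t(A) = 7
Y(l, v) = 9 (Y(l, v) = 4 + 5 = 9)
-91*72 + Y(7, t(4)) = -91*72 + 9 = -6552 + 9 = -6543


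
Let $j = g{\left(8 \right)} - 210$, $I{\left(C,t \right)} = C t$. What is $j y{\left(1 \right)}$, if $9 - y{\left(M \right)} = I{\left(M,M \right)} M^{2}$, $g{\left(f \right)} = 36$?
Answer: $-1392$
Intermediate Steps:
$y{\left(M \right)} = 9 - M^{4}$ ($y{\left(M \right)} = 9 - M M M^{2} = 9 - M^{2} M^{2} = 9 - M^{4}$)
$j = -174$ ($j = 36 - 210 = -174$)
$j y{\left(1 \right)} = - 174 \left(9 - 1^{4}\right) = - 174 \left(9 - 1\right) = \left(-174\right) 8 = -1392$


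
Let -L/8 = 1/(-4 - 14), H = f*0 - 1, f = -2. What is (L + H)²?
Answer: 25/81 ≈ 0.30864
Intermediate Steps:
H = -1 (H = -2*0 - 1 = 0 - 1 = -1)
L = 4/9 (L = -8/(-4 - 14) = -8/(-18) = -8*(-1/18) = 4/9 ≈ 0.44444)
(L + H)² = (4/9 - 1)² = (-5/9)² = 25/81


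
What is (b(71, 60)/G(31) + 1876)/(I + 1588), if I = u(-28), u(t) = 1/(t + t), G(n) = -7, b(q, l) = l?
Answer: 104576/88927 ≈ 1.1760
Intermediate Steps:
u(t) = 1/(2*t)
I = -1/56 (I = (1/2)/(-28) = (1/2)*(-1/28) = -1/56 ≈ -0.017857)
(b(71, 60)/G(31) + 1876)/(I + 1588) = (60/(-7) + 1876)/(-1/56 + 1588) = (60*(-1/7) + 1876)/(88927/56) = (-60/7 + 1876)*(56/88927) = (13072/7)*(56/88927) = 104576/88927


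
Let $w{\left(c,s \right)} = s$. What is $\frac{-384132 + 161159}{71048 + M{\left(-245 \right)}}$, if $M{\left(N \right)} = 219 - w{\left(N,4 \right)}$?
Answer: $- \frac{222973}{71263} \approx -3.1289$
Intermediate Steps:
$M{\left(N \right)} = 215$ ($M{\left(N \right)} = 219 - 4 = 215$)
$\frac{-384132 + 161159}{71048 + M{\left(-245 \right)}} = \frac{-384132 + 161159}{71048 + 215} = - \frac{222973}{71263}$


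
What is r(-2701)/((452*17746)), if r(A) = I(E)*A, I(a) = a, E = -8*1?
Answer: 2701/1002649 ≈ 0.0026939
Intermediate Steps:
E = -8
r(A) = -8*A
r(-2701)/((452*17746)) = (-8*(-2701))/((452*17746)) = 21608/8021192 = 21608*(1/8021192) = 2701/1002649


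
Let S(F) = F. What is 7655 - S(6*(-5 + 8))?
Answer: 7637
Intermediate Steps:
7655 - S(6*(-5 + 8)) = 7655 - 6*(-5 + 8) = 7655 - 6*3 = 7655 - 1*18 = 7655 - 18 = 7637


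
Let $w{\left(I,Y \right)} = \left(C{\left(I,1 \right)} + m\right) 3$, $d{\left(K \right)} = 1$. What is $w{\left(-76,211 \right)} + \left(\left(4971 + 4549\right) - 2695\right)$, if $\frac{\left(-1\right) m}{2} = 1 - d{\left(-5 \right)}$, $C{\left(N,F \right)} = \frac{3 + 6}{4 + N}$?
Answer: $\frac{54597}{8} \approx 6824.6$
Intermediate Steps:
$C{\left(N,F \right)} = \frac{9}{4 + N}$
$m = 0$ ($m = - 2 \left(1 - 1\right) = \left(-2\right) 0 = 0$)
$w{\left(I,Y \right)} = \frac{27}{4 + I}$ ($w{\left(I,Y \right)} = \left(\frac{9}{4 + I} + 0\right) 3 = \frac{9}{4 + I} 3 = \frac{27}{4 + I}$)
$w{\left(-76,211 \right)} + \left(\left(4971 + 4549\right) - 2695\right) = \frac{27}{4 - 76} + \left(\left(4971 + 4549\right) - 2695\right) = \frac{27}{-72} + \left(9520 - 2695\right) = 27 \left(- \frac{1}{72}\right) + 6825 = - \frac{3}{8} + 6825 = \frac{54597}{8}$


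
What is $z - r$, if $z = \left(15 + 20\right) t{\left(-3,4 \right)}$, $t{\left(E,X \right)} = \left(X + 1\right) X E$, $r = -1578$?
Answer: $-522$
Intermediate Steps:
$t{\left(E,X \right)} = E X \left(1 + X\right)$ ($t{\left(E,X \right)} = \left(1 + X\right) E X = E X \left(1 + X\right)$)
$z = -2100$ ($z = \left(15 + 20\right) \left(\left(-3\right) 4 \left(1 + 4\right)\right) = 35 \left(\left(-3\right) 4 \cdot 5\right) = 35 \left(-60\right) = -2100$)
$z - r = -2100 - -1578 = -2100 + 1578 = -522$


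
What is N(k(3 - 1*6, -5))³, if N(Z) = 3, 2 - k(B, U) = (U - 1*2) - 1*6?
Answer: 27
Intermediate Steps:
k(B, U) = 10 - U (k(B, U) = 2 - ((U - 1*2) - 1*6) = 2 - ((U - 2) - 6) = 2 - ((-2 + U) - 6) = 2 - (-8 + U) = 2 + (8 - U) = 10 - U)
N(k(3 - 1*6, -5))³ = 3³ = 27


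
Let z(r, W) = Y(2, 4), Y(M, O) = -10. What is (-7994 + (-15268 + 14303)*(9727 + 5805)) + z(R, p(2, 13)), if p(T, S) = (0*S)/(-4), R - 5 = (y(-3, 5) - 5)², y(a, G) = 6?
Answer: -14996384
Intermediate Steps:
R = 6 (R = 5 + (6 - 5)² = 5 + 1² = 5 + 1 = 6)
p(T, S) = 0 (p(T, S) = 0*(-¼) = 0)
z(r, W) = -10
(-7994 + (-15268 + 14303)*(9727 + 5805)) + z(R, p(2, 13)) = (-7994 + (-15268 + 14303)*(9727 + 5805)) - 10 = (-7994 - 965*15532) - 10 = (-7994 - 14988380) - 10 = -14996374 - 10 = -14996384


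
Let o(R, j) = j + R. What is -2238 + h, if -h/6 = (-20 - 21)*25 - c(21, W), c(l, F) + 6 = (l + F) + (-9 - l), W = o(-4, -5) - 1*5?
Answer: 3738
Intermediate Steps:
o(R, j) = R + j
W = -14 (W = (-4 - 5) - 1*5 = -9 - 5 = -14)
c(l, F) = -15 + F (c(l, F) = -6 + ((l + F) + (-9 - l)) = -6 + ((F + l) + (-9 - l)) = -6 + (-9 + F) = -15 + F)
h = 5976 (h = -6*((-20 - 21)*25 - (-15 - 14)) = -6*(-41*25 - 1*(-29)) = -6*(-1025 + 29) = -6*(-996) = 5976)
-2238 + h = -2238 + 5976 = 3738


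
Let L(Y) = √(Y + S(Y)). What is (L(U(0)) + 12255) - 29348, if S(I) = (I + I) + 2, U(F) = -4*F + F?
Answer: -17093 + √2 ≈ -17092.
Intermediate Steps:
U(F) = -3*F
S(I) = 2 + 2*I (S(I) = 2*I + 2 = 2 + 2*I)
L(Y) = √(2 + 3*Y) (L(Y) = √(Y + (2 + 2*Y)) = √(2 + 3*Y))
(L(U(0)) + 12255) - 29348 = (√(2 + 3*(-3*0)) + 12255) - 29348 = (√(2 + 3*0) + 12255) - 29348 = (√(2 + 0) + 12255) - 29348 = (√2 + 12255) - 29348 = (12255 + √2) - 29348 = -17093 + √2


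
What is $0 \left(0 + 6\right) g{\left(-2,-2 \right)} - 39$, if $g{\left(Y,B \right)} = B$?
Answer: $-39$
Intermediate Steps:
$0 \left(0 + 6\right) g{\left(-2,-2 \right)} - 39 = 0 \left(0 + 6\right) \left(-2\right) - 39 = 0 \cdot 6 \left(-2\right) - 39 = 0 \left(-2\right) - 39 = 0 - 39 = -39$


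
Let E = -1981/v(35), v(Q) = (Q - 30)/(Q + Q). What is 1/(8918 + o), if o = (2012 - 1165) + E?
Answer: -1/17969 ≈ -5.5651e-5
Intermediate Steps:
v(Q) = (-30 + Q)/(2*Q) (v(Q) = (-30 + Q)/((2*Q)) = (-30 + Q)*(1/(2*Q)) = (-30 + Q)/(2*Q))
E = -27734 (E = -1981*70/(-30 + 35) = -1981/((½)*(1/35)*5) = -1981/1/14 = -1981*14 = -27734)
o = -26887 (o = (2012 - 1165) - 27734 = 847 - 27734 = -26887)
1/(8918 + o) = 1/(8918 - 26887) = 1/(-17969) = -1/17969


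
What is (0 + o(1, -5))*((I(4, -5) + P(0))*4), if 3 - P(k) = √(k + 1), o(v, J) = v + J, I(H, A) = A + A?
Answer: 128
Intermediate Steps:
I(H, A) = 2*A
o(v, J) = J + v
P(k) = 3 - √(1 + k) (P(k) = 3 - √(k + 1) = 3 - √(1 + k))
(0 + o(1, -5))*((I(4, -5) + P(0))*4) = (0 + (-5 + 1))*((2*(-5) + (3 - √(1 + 0)))*4) = (0 - 4)*((-10 + (3 - √1))*4) = -4*(-10 + (3 - 1*1))*4 = -4*(-10 + (3 - 1))*4 = -4*(-10 + 2)*4 = -(-32)*4 = -4*(-32) = 128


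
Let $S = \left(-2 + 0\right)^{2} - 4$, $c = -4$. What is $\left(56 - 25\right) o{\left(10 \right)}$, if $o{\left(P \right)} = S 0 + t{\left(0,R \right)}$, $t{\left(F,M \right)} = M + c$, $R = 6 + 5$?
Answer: $217$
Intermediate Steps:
$R = 11$
$S = 0$ ($S = \left(-2\right)^{2} - 4 = 4 - 4 = 0$)
$t{\left(F,M \right)} = -4 + M$ ($t{\left(F,M \right)} = M - 4 = -4 + M$)
$o{\left(P \right)} = 7$ ($o{\left(P \right)} = 0 \cdot 0 + \left(-4 + 11\right) = 0 + 7 = 7$)
$\left(56 - 25\right) o{\left(10 \right)} = \left(56 - 25\right) 7 = 31 \cdot 7 = 217$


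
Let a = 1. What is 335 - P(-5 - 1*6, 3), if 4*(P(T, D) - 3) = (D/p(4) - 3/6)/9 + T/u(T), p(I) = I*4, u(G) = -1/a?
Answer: 189653/576 ≈ 329.26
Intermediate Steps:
u(G) = -1 (u(G) = -1/1 = -1*1 = -1)
p(I) = 4*I
P(T, D) = 215/72 - T/4 + D/576 (P(T, D) = 3 + ((D/((4*4)) - 3/6)/9 + T/(-1))/4 = 3 + ((D/16 - 3*⅙)*(⅑) + T*(-1))/4 = 3 + ((D*(1/16) - ½)*(⅑) - T)/4 = 3 + ((D/16 - ½)*(⅑) - T)/4 = 3 + ((-½ + D/16)*(⅑) - T)/4 = 3 + ((-1/18 + D/144) - T)/4 = 3 + (-1/18 - T + D/144)/4 = 3 + (-1/72 - T/4 + D/576) = 215/72 - T/4 + D/576)
335 - P(-5 - 1*6, 3) = 335 - (215/72 - (-5 - 1*6)/4 + (1/576)*3) = 335 - (215/72 - (-5 - 6)/4 + 1/192) = 335 - (215/72 - ¼*(-11) + 1/192) = 335 - (215/72 + 11/4 + 1/192) = 335 - 1*3307/576 = 335 - 3307/576 = 189653/576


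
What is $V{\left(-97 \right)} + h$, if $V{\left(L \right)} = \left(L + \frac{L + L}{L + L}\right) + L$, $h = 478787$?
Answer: $478594$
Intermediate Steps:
$V{\left(L \right)} = 1 + 2 L$ ($V{\left(L \right)} = \left(L + \frac{2 L}{2 L}\right) + L = \left(L + 2 L \frac{1}{2 L}\right) + L = \left(L + 1\right) + L = \left(1 + L\right) + L = 1 + 2 L$)
$V{\left(-97 \right)} + h = \left(1 + 2 \left(-97\right)\right) + 478787 = \left(1 - 194\right) + 478787 = -193 + 478787 = 478594$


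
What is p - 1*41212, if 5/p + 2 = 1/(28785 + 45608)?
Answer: -1226419877/29757 ≈ -41215.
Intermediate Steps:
p = -74393/29757 (p = 5/(-2 + 1/(28785 + 45608)) = 5/(-2 + 1/74393) = 5/(-148785/74393) = 5*(-74393/148785) = -74393/29757 ≈ -2.5000)
p - 1*41212 = -74393/29757 - 1*41212 = -74393/29757 - 41212 = -1226419877/29757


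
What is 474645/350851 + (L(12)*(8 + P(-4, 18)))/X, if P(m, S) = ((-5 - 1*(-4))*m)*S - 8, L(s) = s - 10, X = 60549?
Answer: 9596600883/7081225733 ≈ 1.3552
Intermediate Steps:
L(s) = -10 + s
P(m, S) = -8 - S*m (P(m, S) = ((-5 + 4)*m)*S - 8 = (-m)*S - 8 = -S*m - 8 = -8 - S*m)
474645/350851 + (L(12)*(8 + P(-4, 18)))/X = 474645/350851 + ((-10 + 12)*(8 + (-8 - 1*18*(-4))))/60549 = 474645*(1/350851) + (2*(8 + (-8 + 72)))*(1/60549) = 474645/350851 + (2*(8 + 64))*(1/60549) = 474645/350851 + (2*72)*(1/60549) = 474645/350851 + 144*(1/60549) = 474645/350851 + 48/20183 = 9596600883/7081225733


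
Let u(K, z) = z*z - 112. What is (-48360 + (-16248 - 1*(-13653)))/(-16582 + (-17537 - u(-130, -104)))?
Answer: 16985/14941 ≈ 1.1368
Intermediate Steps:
u(K, z) = -112 + z² (u(K, z) = z² - 112 = -112 + z²)
(-48360 + (-16248 - 1*(-13653)))/(-16582 + (-17537 - u(-130, -104))) = (-48360 + (-16248 - 1*(-13653)))/(-16582 + (-17537 - (-112 + (-104)²))) = (-48360 + (-16248 + 13653))/(-16582 + (-17537 - (-112 + 10816))) = (-48360 - 2595)/(-16582 + (-17537 - 1*10704)) = -50955/(-16582 + (-17537 - 10704)) = -50955/(-16582 - 28241) = -50955/(-44823) = -50955*(-1/44823) = 16985/14941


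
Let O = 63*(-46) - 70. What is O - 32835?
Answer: -35803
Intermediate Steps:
O = -2968 (O = -2898 - 70 = -2968)
O - 32835 = -2968 - 32835 = -35803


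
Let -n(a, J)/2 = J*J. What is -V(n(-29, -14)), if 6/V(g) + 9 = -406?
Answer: 6/415 ≈ 0.014458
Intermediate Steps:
n(a, J) = -2*J² (n(a, J) = -2*J*J = -2*J²)
V(g) = -6/415 (V(g) = 6/(-9 - 406) = 6/(-415) = 6*(-1/415) = -6/415)
-V(n(-29, -14)) = -1*(-6/415) = 6/415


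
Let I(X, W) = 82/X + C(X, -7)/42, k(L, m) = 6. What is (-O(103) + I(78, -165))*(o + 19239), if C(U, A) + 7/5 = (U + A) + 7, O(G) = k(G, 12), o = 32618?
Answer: -34030159/210 ≈ -1.6205e+5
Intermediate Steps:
O(G) = 6
C(U, A) = 28/5 + A + U (C(U, A) = -7/5 + ((U + A) + 7) = -7/5 + ((A + U) + 7) = -7/5 + (7 + A + U) = 28/5 + A + U)
I(X, W) = -1/30 + 82/X + X/42 (I(X, W) = 82/X + (28/5 - 7 + X)/42 = 82/X + (-7/5 + X)*(1/42) = 82/X + (-1/30 + X/42) = -1/30 + 82/X + X/42)
(-O(103) + I(78, -165))*(o + 19239) = (-1*6 + (-1/30 + 82/78 + (1/42)*78))*(32618 + 19239) = (-6 + (-1/30 + 82*(1/78) + 13/7))*51857 = (-6 + (-1/30 + 41/39 + 13/7))*51857 = (-6 + 7849/2730)*51857 = -8531/2730*51857 = -34030159/210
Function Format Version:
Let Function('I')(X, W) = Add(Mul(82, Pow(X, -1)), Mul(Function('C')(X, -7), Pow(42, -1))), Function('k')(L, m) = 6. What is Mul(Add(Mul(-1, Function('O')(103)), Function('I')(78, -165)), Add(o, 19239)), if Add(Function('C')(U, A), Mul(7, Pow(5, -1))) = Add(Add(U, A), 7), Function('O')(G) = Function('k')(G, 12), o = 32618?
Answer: Rational(-34030159, 210) ≈ -1.6205e+5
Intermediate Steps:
Function('O')(G) = 6
Function('C')(U, A) = Add(Rational(28, 5), A, U) (Function('C')(U, A) = Add(Rational(-7, 5), Add(Add(U, A), 7)) = Add(Rational(-7, 5), Add(Add(A, U), 7)) = Add(Rational(-7, 5), Add(7, A, U)) = Add(Rational(28, 5), A, U))
Function('I')(X, W) = Add(Rational(-1, 30), Mul(82, Pow(X, -1)), Mul(Rational(1, 42), X)) (Function('I')(X, W) = Add(Mul(82, Pow(X, -1)), Mul(Add(Rational(28, 5), -7, X), Pow(42, -1))) = Add(Mul(82, Pow(X, -1)), Mul(Add(Rational(-7, 5), X), Rational(1, 42))) = Add(Mul(82, Pow(X, -1)), Add(Rational(-1, 30), Mul(Rational(1, 42), X))) = Add(Rational(-1, 30), Mul(82, Pow(X, -1)), Mul(Rational(1, 42), X)))
Mul(Add(Mul(-1, Function('O')(103)), Function('I')(78, -165)), Add(o, 19239)) = Mul(Add(Mul(-1, 6), Add(Rational(-1, 30), Mul(82, Pow(78, -1)), Mul(Rational(1, 42), 78))), Add(32618, 19239)) = Mul(Add(-6, Add(Rational(-1, 30), Mul(82, Rational(1, 78)), Rational(13, 7))), 51857) = Mul(Add(-6, Add(Rational(-1, 30), Rational(41, 39), Rational(13, 7))), 51857) = Mul(Add(-6, Rational(7849, 2730)), 51857) = Mul(Rational(-8531, 2730), 51857) = Rational(-34030159, 210)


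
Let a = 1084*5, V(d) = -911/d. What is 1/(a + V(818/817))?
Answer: 818/3689273 ≈ 0.00022172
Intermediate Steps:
a = 5420
1/(a + V(818/817)) = 1/(5420 - 911/(818/817)) = 1/(5420 - 911/(818*(1/817))) = 1/(5420 - 911/818/817) = 1/(5420 - 911*817/818) = 1/(5420 - 744287/818) = 1/(3689273/818) = 818/3689273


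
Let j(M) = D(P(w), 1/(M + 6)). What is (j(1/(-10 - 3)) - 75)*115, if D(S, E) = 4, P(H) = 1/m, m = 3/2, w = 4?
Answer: -8165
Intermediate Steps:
m = 3/2 (m = 3*(1/2) = 3/2 ≈ 1.5000)
P(H) = 2/3 (P(H) = 1/(3/2) = 2/3)
j(M) = 4
(j(1/(-10 - 3)) - 75)*115 = (4 - 75)*115 = -71*115 = -8165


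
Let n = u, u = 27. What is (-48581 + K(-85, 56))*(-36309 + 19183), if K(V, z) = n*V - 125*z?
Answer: 991184376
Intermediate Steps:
n = 27
K(V, z) = -125*z + 27*V (K(V, z) = 27*V - 125*z = -125*z + 27*V)
(-48581 + K(-85, 56))*(-36309 + 19183) = (-48581 + (-125*56 + 27*(-85)))*(-36309 + 19183) = (-48581 + (-7000 - 2295))*(-17126) = (-48581 - 9295)*(-17126) = -57876*(-17126) = 991184376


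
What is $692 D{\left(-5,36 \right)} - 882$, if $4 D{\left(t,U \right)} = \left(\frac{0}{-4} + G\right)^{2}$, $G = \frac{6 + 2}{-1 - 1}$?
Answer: $1886$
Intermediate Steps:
$G = -4$ ($G = \frac{8}{-2} = 8 \left(- \frac{1}{2}\right) = -4$)
$D{\left(t,U \right)} = 4$ ($D{\left(t,U \right)} = \frac{\left(\frac{0}{-4} - 4\right)^{2}}{4} = \frac{\left(0 \left(- \frac{1}{4}\right) - 4\right)^{2}}{4} = \frac{\left(0 - 4\right)^{2}}{4} = \frac{\left(-4\right)^{2}}{4} = \frac{1}{4} \cdot 16 = 4$)
$692 D{\left(-5,36 \right)} - 882 = 692 \cdot 4 - 882 = 2768 - 882 = 1886$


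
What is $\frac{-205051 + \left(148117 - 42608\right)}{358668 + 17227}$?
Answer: $- \frac{99542}{375895} \approx -0.26481$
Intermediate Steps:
$\frac{-205051 + \left(148117 - 42608\right)}{358668 + 17227} = \frac{-205051 + \left(148117 - 42608\right)}{375895} = \left(-205051 + 105509\right) \frac{1}{375895} = \left(-99542\right) \frac{1}{375895} = - \frac{99542}{375895}$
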